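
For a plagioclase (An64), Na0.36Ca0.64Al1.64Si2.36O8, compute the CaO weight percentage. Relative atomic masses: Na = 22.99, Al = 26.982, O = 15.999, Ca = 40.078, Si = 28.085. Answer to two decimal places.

13.17 wt%

Formula mass = 272.449 g/mol.
0.64 Ca → 0.6400 mol CaO per formula unit; M(CaO) = 56.077, so CaO mass = 35.889 g.
35.889/272.449 × 100 = 13.17 wt%.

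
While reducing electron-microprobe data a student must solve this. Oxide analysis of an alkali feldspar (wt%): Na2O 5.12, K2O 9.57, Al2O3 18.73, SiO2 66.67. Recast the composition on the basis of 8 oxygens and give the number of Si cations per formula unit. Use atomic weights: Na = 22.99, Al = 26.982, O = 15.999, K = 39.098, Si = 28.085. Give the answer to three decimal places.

5.12 wt% Na2O ÷ 61.979 g/mol = 0.08261 mol, giving 0.16522 Na and 0.08261 O.
9.57 wt% K2O ÷ 94.195 g/mol = 0.10160 mol, giving 0.20320 K and 0.10160 O.
18.73 wt% Al2O3 ÷ 101.961 g/mol = 0.18370 mol, giving 0.36740 Al and 0.55110 O.
66.67 wt% SiO2 ÷ 60.083 g/mol = 1.10963 mol, giving 1.10963 Si and 2.21926 O.
Oxygen sums to 2.95457; scaling by 8/2.95457 = 2.70767 puts the formula on 8 O.
Si: 1.10963 × 2.70767 = 3.005 atoms per formula unit.

3.005 Si apfu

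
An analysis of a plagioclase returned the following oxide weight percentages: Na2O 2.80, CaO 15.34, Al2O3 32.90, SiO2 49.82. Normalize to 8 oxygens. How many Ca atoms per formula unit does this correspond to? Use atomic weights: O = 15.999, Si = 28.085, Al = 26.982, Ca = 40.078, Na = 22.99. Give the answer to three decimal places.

0.743 Ca apfu

2.80 wt% Na2O ÷ 61.979 g/mol = 0.04518 mol, giving 0.09036 Na and 0.04518 O.
15.34 wt% CaO ÷ 56.077 g/mol = 0.27355 mol, giving 0.27355 Ca and 0.27355 O.
32.90 wt% Al2O3 ÷ 101.961 g/mol = 0.32267 mol, giving 0.64534 Al and 0.96801 O.
49.82 wt% SiO2 ÷ 60.083 g/mol = 0.82919 mol, giving 0.82919 Si and 1.65838 O.
Oxygen sums to 2.94512; scaling by 8/2.94512 = 2.71636 puts the formula on 8 O.
Ca: 0.27355 × 2.71636 = 0.743 atoms per formula unit.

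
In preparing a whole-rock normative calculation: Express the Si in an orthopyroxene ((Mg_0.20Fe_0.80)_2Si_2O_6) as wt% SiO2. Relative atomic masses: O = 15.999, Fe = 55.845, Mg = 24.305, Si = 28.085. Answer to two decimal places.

Molar mass of (Mg_0.20Fe_0.80)_2Si_2O_6 = 0.40*24.305 + 1.60*55.845 + 2*28.085 + 6*15.999 = 251.238 g/mol.
Each formula unit contains 2 Si, equivalent to 2/1 = 2.0000 mol SiO2.
M(SiO2) = 1×28.085 + 2×15.999 = 60.083 g/mol.
Mass of SiO2 per formula unit = 2.0000 × 60.083 = 120.166 g.
SiO2 wt% = 120.166 / 251.238 × 100 = 47.83%.

47.83 wt%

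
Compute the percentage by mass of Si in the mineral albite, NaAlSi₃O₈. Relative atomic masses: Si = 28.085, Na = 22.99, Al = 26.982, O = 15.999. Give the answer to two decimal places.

Molar mass of NaAlSi₃O₈: 1×22.99 + 1×26.982 + 3×28.085 + 8×15.999 = 262.219 g/mol.
Mass of Si per formula unit: 3 × 28.085 = 84.255 g.
Weight fraction Si = 84.255 / 262.219 = 0.3213.

32.13 wt%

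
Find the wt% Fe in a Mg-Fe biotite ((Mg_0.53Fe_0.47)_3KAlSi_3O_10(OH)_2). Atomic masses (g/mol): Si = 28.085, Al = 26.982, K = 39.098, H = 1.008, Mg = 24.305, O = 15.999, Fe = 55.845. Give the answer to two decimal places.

Molar mass of (Mg_0.53Fe_0.47)_3KAlSi_3O_10(OH)_2: 1.59·24.305 + 1.41·55.845 + 1·39.098 + 1·26.982 + 3·28.085 + 12·15.999 + 2·1.008 = 461.725 g/mol.
Mass of Fe per formula unit: 1.41 × 55.845 = 78.741 g.
Weight fraction Fe = 78.741 / 461.725 = 0.1705.

17.05 weight percent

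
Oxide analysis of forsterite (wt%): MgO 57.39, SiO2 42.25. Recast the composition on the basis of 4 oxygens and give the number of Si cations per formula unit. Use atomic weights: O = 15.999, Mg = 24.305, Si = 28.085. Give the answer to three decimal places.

0.994 Si apfu

MgO: 57.39/40.304 = 1.42393 mol → 1.42393 mol Mg, 1.42393 mol O.
SiO2: 42.25/60.083 = 0.70319 mol → 0.70319 mol Si, 1.40638 mol O.
Total oxygen = 2.83031 mol. Normalization factor = 4/2.83031 = 1.41327.
Si per 4 O = 0.70319 × 1.41327 = 0.994.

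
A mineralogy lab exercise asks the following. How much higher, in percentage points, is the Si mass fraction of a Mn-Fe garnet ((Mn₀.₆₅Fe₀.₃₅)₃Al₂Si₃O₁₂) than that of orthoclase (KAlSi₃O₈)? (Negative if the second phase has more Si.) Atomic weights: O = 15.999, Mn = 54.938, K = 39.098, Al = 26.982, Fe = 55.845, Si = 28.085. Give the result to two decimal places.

M((Mn₀.₆₅Fe₀.₃₅)₃Al₂Si₃O₁₂) = 495.973 g/mol, so wt% Si = 84.255/495.973 × 100 = 16.99%.
M(KAlSi₃O₈) = 278.327 g/mol, so wt% Si = 84.255/278.327 × 100 = 30.27%.
16.99 − 30.27 = -13.28 pp.

-13.28 percentage points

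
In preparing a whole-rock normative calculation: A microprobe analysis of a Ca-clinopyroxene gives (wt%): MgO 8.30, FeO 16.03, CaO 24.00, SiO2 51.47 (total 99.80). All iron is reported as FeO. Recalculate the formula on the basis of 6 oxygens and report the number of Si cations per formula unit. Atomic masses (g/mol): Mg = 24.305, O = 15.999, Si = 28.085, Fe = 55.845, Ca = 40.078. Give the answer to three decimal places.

MgO: 8.30/40.304 = 0.20593 mol → 0.20593 mol Mg, 0.20593 mol O.
FeO: 16.03/71.844 = 0.22312 mol → 0.22312 mol Fe, 0.22312 mol O.
CaO: 24.00/56.077 = 0.42798 mol → 0.42798 mol Ca, 0.42798 mol O.
SiO2: 51.47/60.083 = 0.85665 mol → 0.85665 mol Si, 1.71330 mol O.
Total oxygen = 2.57033 mol. Normalization factor = 6/2.57033 = 2.33433.
Si per 6 O = 0.85665 × 2.33433 = 2.000.

2.000 Si apfu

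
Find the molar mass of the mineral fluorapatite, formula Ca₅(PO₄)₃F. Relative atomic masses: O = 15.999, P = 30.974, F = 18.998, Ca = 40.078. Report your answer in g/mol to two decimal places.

504.30 g/mol

Ca: 5 × 40.078 = 200.3900
P: 3 × 30.974 = 92.9220
O: 12 × 15.999 = 191.9880
F: 1 × 18.998 = 18.9980
Summing the contributions gives the formula mass.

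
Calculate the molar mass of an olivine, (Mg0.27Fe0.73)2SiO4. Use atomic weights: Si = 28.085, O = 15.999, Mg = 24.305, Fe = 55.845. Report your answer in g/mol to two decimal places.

186.74 g/mol

The formula mass is the sum 0.54×24.305 + 1.46×55.845 + 1×28.085 + 4×15.999.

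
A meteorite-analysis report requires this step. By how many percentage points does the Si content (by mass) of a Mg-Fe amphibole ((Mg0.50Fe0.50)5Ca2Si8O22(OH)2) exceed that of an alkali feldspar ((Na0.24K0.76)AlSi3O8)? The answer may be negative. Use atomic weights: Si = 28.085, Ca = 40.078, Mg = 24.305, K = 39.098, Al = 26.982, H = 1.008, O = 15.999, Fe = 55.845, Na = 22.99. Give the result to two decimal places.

-5.49 percentage points

Si in (Mg0.50Fe0.50)5Ca2Si8O22(OH)2: molar mass 891.203 g/mol; 8×28.085 = 224.680 g → 25.21 wt%.
Si in (Na0.24K0.76)AlSi3O8: molar mass 274.461 g/mol; 3×28.085 = 84.255 g → 30.70 wt%.
Difference = 25.21 − 30.70 = -5.49 percentage points.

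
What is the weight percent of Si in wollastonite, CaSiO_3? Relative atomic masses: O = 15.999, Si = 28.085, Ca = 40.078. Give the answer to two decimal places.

Molar mass of CaSiO_3: 1×40.078 + 1×28.085 + 3×15.999 = 116.160 g/mol.
Mass of Si per formula unit: 1 × 28.085 = 28.085 g.
Weight fraction Si = 28.085 / 116.160 = 0.2418.

24.18 mass %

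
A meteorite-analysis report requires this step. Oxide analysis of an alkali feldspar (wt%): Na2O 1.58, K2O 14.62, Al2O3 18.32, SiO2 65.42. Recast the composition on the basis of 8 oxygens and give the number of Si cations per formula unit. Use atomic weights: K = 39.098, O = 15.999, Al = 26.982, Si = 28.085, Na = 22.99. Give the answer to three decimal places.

3.006 Si apfu

Na2O (M=61.979): mol = 0.02549; Na = 0.05098, O = 0.02549.
K2O (M=94.195): mol = 0.15521; K = 0.31042, O = 0.15521.
Al2O3 (M=101.961): mol = 0.17968; Al = 0.35936, O = 0.53904.
SiO2 (M=60.083): mol = 1.08883; Si = 1.08883, O = 2.17766.
ΣO = 2.89740; factor = 8/ΣO = 2.76110.
Si apfu = 1.08883 × 2.76110 = 3.006.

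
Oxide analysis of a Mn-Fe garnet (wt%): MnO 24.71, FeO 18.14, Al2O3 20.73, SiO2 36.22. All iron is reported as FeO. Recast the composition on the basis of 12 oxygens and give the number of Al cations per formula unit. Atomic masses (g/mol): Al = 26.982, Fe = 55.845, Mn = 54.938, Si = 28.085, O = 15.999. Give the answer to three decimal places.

2.019 Al apfu

MnO (M=70.937): mol = 0.34834; Mn = 0.34834, O = 0.34834.
FeO (M=71.844): mol = 0.25249; Fe = 0.25249, O = 0.25249.
Al2O3 (M=101.961): mol = 0.20331; Al = 0.40662, O = 0.60993.
SiO2 (M=60.083): mol = 0.60283; Si = 0.60283, O = 1.20566.
ΣO = 2.41642; factor = 12/ΣO = 4.96602.
Al apfu = 0.40662 × 4.96602 = 2.019.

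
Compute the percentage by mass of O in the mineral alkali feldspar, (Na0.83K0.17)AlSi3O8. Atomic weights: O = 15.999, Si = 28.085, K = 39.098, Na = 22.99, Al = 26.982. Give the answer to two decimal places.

48.31 mass %

Molar mass of (Na0.83K0.17)AlSi3O8: 0.83×22.99 + 0.17×39.098 + 1×26.982 + 3×28.085 + 8×15.999 = 264.957 g/mol.
Mass of O per formula unit: 8 × 15.999 = 127.992 g.
Weight fraction O = 127.992 / 264.957 = 0.4831.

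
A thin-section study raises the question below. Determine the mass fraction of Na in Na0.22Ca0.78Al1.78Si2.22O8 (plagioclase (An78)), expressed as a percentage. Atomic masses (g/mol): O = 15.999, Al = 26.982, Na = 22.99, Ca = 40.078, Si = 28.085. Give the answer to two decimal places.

Molar mass of Na0.22Ca0.78Al1.78Si2.22O8: 0.22*22.99 + 0.78*40.078 + 1.78*26.982 + 2.22*28.085 + 8*15.999 = 274.687 g/mol.
Mass of Na per formula unit: 0.22 × 22.99 = 5.058 g.
Weight fraction Na = 5.058 / 274.687 = 0.0184.

1.84 weight percent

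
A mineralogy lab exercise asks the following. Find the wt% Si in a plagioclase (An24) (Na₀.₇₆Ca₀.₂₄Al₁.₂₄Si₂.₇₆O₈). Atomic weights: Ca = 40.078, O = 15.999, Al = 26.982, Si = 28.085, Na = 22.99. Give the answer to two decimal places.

29.13 mass %

Molar mass of Na₀.₇₆Ca₀.₂₄Al₁.₂₄Si₂.₇₆O₈: 0.76×22.99 + 0.24×40.078 + 1.24×26.982 + 2.76×28.085 + 8×15.999 = 266.055 g/mol.
Mass of Si per formula unit: 2.76 × 28.085 = 77.515 g.
Weight fraction Si = 77.515 / 266.055 = 0.2913.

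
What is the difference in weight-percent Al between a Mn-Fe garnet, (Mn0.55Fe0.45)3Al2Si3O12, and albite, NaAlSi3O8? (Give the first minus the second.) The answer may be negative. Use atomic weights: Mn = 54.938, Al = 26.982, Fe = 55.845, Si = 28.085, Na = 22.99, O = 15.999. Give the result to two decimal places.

M((Mn0.55Fe0.45)3Al2Si3O12) = 496.245 g/mol, so wt% Al = 53.964/496.245 × 100 = 10.87%.
M(NaAlSi3O8) = 262.219 g/mol, so wt% Al = 26.982/262.219 × 100 = 10.29%.
10.87 − 10.29 = 0.58 pp.

0.58 percentage points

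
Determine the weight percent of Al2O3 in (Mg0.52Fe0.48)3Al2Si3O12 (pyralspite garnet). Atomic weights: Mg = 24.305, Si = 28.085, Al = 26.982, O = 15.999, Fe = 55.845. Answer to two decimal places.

Molar mass of (Mg0.52Fe0.48)3Al2Si3O12 = 1.56×24.305 + 1.44×55.845 + 2×26.982 + 3×28.085 + 12×15.999 = 448.540 g/mol.
Each formula unit contains 2 Al, equivalent to 2/2 = 1.0000 mol Al2O3.
M(Al2O3) = 2×26.982 + 3×15.999 = 101.961 g/mol.
Mass of Al2O3 per formula unit = 1.0000 × 101.961 = 101.961 g.
Al2O3 wt% = 101.961 / 448.540 × 100 = 22.73%.

22.73 wt%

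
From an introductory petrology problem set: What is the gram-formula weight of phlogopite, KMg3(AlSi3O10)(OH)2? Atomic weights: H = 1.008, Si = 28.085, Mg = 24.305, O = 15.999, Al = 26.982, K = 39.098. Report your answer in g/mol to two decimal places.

417.25 g/mol

M = 1×39.098 + 3×24.305 + 1×26.982 + 3×28.085 + 12×15.999 + 2×1.008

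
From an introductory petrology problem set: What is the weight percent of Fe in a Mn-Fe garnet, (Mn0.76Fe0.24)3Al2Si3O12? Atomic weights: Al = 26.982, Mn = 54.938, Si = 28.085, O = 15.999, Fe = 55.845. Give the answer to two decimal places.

Molar mass of (Mn0.76Fe0.24)3Al2Si3O12: 2.28*54.938 + 0.72*55.845 + 2*26.982 + 3*28.085 + 12*15.999 = 495.674 g/mol.
Mass of Fe per formula unit: 0.72 × 55.845 = 40.208 g.
Weight fraction Fe = 40.208 / 495.674 = 0.0811.

8.11 mass %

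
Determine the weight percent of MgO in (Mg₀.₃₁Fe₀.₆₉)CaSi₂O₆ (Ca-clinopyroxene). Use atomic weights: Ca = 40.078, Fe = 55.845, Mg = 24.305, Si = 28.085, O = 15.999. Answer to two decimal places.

5.24 wt%

M((Mg₀.₃₁Fe₀.₆₉)CaSi₂O₆) = 238.310 g/mol; M(MgO) = 40.304 g/mol.
Moles MgO per formula unit = 0.31 Mg ÷ 1 = 0.3100.
MgO fraction = (0.3100 × 40.304) / 238.310 = 12.494/238.310 = 0.0524.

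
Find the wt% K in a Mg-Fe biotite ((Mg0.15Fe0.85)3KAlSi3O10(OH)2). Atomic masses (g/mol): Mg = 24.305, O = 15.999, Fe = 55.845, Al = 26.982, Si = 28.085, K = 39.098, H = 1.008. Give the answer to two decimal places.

Formula mass = 0.45·24.305 + 2.55·55.845 + 1·39.098 + 1·26.982 + 3·28.085 + 12·15.999 + 2·1.008 = 497.681 g/mol, of which 39.098 g is K.
So K makes up 39.098/497.681 = 0.0786 of the mass, i.e. 7.86%.

7.86 mass %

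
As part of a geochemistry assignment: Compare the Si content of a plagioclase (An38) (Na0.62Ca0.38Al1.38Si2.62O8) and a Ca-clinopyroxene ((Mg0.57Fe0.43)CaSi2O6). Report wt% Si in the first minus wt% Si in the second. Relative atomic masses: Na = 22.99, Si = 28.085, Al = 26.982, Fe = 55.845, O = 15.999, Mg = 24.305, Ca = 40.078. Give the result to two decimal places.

M(Na0.62Ca0.38Al1.38Si2.62O8) = 268.293 g/mol, so wt% Si = 73.583/268.293 × 100 = 27.43%.
M((Mg0.57Fe0.43)CaSi2O6) = 230.109 g/mol, so wt% Si = 56.170/230.109 × 100 = 24.41%.
27.43 − 24.41 = 3.02 pp.

3.02 percentage points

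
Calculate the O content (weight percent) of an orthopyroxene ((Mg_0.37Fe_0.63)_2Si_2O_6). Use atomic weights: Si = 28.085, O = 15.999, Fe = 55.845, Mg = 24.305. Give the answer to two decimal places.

39.91 weight percent

Formula mass = 0.74·24.305 + 1.26·55.845 + 2·28.085 + 6·15.999 = 240.514 g/mol, of which 95.994 g is O.
So O makes up 95.994/240.514 = 0.3991 of the mass, i.e. 39.91%.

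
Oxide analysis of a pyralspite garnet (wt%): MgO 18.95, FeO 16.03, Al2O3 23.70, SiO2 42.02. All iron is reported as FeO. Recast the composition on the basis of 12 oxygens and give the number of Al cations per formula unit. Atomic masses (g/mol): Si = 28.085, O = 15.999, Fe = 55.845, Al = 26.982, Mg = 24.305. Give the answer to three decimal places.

18.95 wt% MgO ÷ 40.304 g/mol = 0.47018 mol, giving 0.47018 Mg and 0.47018 O.
16.03 wt% FeO ÷ 71.844 g/mol = 0.22312 mol, giving 0.22312 Fe and 0.22312 O.
23.70 wt% Al2O3 ÷ 101.961 g/mol = 0.23244 mol, giving 0.46488 Al and 0.69732 O.
42.02 wt% SiO2 ÷ 60.083 g/mol = 0.69937 mol, giving 0.69937 Si and 1.39874 O.
Oxygen sums to 2.78936; scaling by 12/2.78936 = 4.30206 puts the formula on 12 O.
Al: 0.46488 × 4.30206 = 2.000 atoms per formula unit.

2.000 Al apfu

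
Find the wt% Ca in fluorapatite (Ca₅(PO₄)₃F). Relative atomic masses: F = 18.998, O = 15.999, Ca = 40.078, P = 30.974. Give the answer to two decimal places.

Molar mass of Ca₅(PO₄)₃F: 5×40.078 + 3×30.974 + 12×15.999 + 1×18.998 = 504.298 g/mol.
Mass of Ca per formula unit: 5 × 40.078 = 200.390 g.
Weight fraction Ca = 200.390 / 504.298 = 0.3974.

39.74 weight percent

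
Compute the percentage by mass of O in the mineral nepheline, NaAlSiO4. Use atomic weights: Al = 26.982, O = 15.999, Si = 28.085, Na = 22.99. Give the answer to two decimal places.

M(NaAlSiO4) = 142.053 g/mol.
O contributes 4 × 15.999 = 63.996 g per mole.
63.996/142.053 = 0.4505 → 45.05%.

45.05 weight percent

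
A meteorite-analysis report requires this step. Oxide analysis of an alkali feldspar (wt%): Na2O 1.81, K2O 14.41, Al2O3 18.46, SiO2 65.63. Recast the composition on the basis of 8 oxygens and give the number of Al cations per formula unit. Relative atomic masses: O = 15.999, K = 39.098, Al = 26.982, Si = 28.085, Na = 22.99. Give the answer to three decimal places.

1.81 wt% Na2O ÷ 61.979 g/mol = 0.02920 mol, giving 0.05840 Na and 0.02920 O.
14.41 wt% K2O ÷ 94.195 g/mol = 0.15298 mol, giving 0.30596 K and 0.15298 O.
18.46 wt% Al2O3 ÷ 101.961 g/mol = 0.18105 mol, giving 0.36210 Al and 0.54315 O.
65.63 wt% SiO2 ÷ 60.083 g/mol = 1.09232 mol, giving 1.09232 Si and 2.18464 O.
Oxygen sums to 2.90997; scaling by 8/2.90997 = 2.74917 puts the formula on 8 O.
Al: 0.36210 × 2.74917 = 0.995 atoms per formula unit.

0.995 Al apfu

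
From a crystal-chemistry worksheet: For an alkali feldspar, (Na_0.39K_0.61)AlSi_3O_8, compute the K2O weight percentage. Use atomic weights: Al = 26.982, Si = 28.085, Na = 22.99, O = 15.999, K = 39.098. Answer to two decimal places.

Molar mass of (Na_0.39K_0.61)AlSi_3O_8 = 0.39·22.99 + 0.61·39.098 + 1·26.982 + 3·28.085 + 8·15.999 = 272.045 g/mol.
Each formula unit contains 0.61 K, equivalent to 0.61/2 = 0.3050 mol K2O.
M(K2O) = 2×39.098 + 1×15.999 = 94.195 g/mol.
Mass of K2O per formula unit = 0.3050 × 94.195 = 28.729 g.
K2O wt% = 28.729 / 272.045 × 100 = 10.56%.

10.56 wt%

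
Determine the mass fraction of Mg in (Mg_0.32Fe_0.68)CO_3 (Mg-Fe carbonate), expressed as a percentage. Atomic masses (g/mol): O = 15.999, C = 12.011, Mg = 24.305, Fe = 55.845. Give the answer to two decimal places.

7.35 mass %

Molar mass of (Mg_0.32Fe_0.68)CO_3: 0.32*24.305 + 0.68*55.845 + 1*12.011 + 3*15.999 = 105.760 g/mol.
Mass of Mg per formula unit: 0.32 × 24.305 = 7.778 g.
Weight fraction Mg = 7.778 / 105.760 = 0.0735.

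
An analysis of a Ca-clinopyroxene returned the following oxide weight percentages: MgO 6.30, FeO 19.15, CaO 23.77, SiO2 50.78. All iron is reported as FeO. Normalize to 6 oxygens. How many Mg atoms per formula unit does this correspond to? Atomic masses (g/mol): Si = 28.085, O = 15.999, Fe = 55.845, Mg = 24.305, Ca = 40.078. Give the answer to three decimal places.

0.370 Mg apfu

MgO (M=40.304): mol = 0.15631; Mg = 0.15631, O = 0.15631.
FeO (M=71.844): mol = 0.26655; Fe = 0.26655, O = 0.26655.
CaO (M=56.077): mol = 0.42388; Ca = 0.42388, O = 0.42388.
SiO2 (M=60.083): mol = 0.84516; Si = 0.84516, O = 1.69032.
ΣO = 2.53706; factor = 6/ΣO = 2.36494.
Mg apfu = 0.15631 × 2.36494 = 0.370.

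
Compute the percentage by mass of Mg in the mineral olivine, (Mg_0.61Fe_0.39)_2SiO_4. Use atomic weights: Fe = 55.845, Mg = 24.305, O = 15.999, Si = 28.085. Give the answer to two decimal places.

17.94 wt%

Formula mass = 1.22·24.305 + 0.78·55.845 + 1·28.085 + 4·15.999 = 165.292 g/mol, of which 29.652 g is Mg.
So Mg makes up 29.652/165.292 = 0.1794 of the mass, i.e. 17.94%.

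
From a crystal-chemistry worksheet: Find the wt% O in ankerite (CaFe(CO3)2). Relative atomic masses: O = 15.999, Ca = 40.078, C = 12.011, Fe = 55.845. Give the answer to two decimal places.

Formula mass = 1×40.078 + 1×55.845 + 2×12.011 + 6×15.999 = 215.939 g/mol, of which 95.994 g is O.
So O makes up 95.994/215.939 = 0.4445 of the mass, i.e. 44.45%.

44.45 mass %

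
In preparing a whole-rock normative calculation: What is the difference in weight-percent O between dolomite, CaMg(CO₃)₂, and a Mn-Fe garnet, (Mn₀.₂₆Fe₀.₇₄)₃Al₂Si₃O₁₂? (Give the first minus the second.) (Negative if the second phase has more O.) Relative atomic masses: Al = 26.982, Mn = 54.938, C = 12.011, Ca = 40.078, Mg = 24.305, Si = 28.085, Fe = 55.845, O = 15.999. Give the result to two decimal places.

13.43 percentage points

M(CaMg(CO₃)₂) = 184.399 g/mol, so wt% O = 95.994/184.399 × 100 = 52.06%.
M((Mn₀.₂₆Fe₀.₇₄)₃Al₂Si₃O₁₂) = 497.035 g/mol, so wt% O = 191.988/497.035 × 100 = 38.63%.
52.06 − 38.63 = 13.43 pp.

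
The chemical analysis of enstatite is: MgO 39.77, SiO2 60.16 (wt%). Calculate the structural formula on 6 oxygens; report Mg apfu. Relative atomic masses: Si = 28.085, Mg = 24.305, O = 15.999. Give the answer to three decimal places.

1.981 Mg apfu

MgO (M=40.304): mol = 0.98675; Mg = 0.98675, O = 0.98675.
SiO2 (M=60.083): mol = 1.00128; Si = 1.00128, O = 2.00256.
ΣO = 2.98931; factor = 6/ΣO = 2.00715.
Mg apfu = 0.98675 × 2.00715 = 1.981.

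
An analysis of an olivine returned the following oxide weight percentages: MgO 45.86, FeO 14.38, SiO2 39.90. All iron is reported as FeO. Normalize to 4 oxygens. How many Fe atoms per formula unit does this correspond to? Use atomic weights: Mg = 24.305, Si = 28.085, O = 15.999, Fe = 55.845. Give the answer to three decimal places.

MgO: 45.86/40.304 = 1.13785 mol → 1.13785 mol Mg, 1.13785 mol O.
FeO: 14.38/71.844 = 0.20016 mol → 0.20016 mol Fe, 0.20016 mol O.
SiO2: 39.90/60.083 = 0.66408 mol → 0.66408 mol Si, 1.32816 mol O.
Total oxygen = 2.66617 mol. Normalization factor = 4/2.66617 = 1.50028.
Fe per 4 O = 0.20016 × 1.50028 = 0.300.

0.300 Fe apfu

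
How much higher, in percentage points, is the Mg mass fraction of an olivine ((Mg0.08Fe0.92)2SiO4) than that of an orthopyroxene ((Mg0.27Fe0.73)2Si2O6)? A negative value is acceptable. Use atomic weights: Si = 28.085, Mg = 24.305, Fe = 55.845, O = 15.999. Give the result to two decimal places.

-3.36 percentage points

Mg in (Mg0.08Fe0.92)2SiO4: molar mass 198.725 g/mol; 0.16×24.305 = 3.889 g → 1.96 wt%.
Mg in (Mg0.27Fe0.73)2Si2O6: molar mass 246.822 g/mol; 0.54×24.305 = 13.125 g → 5.32 wt%.
Difference = 1.96 − 5.32 = -3.36 percentage points.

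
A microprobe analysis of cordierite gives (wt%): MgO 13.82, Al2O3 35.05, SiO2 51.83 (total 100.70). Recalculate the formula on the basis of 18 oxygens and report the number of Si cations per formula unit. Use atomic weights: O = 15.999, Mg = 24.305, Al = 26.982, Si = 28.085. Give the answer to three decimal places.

MgO (M=40.304): mol = 0.34289; Mg = 0.34289, O = 0.34289.
Al2O3 (M=101.961): mol = 0.34376; Al = 0.68752, O = 1.03128.
SiO2 (M=60.083): mol = 0.86264; Si = 0.86264, O = 1.72528.
ΣO = 3.09945; factor = 18/ΣO = 5.80748.
Si apfu = 0.86264 × 5.80748 = 5.010.

5.010 Si apfu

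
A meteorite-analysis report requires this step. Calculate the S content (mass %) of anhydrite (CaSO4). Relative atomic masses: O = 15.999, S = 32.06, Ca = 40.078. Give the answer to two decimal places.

M(CaSO4) = 136.134 g/mol.
S contributes 1 × 32.06 = 32.060 g per mole.
32.060/136.134 = 0.2355 → 23.55%.

23.55 mass %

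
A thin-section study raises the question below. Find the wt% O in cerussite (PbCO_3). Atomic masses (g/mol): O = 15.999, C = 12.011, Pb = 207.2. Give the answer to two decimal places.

Molar mass of PbCO_3: 1×207.2 + 1×12.011 + 3×15.999 = 267.208 g/mol.
Mass of O per formula unit: 3 × 15.999 = 47.997 g.
Weight fraction O = 47.997 / 267.208 = 0.1796.

17.96 wt%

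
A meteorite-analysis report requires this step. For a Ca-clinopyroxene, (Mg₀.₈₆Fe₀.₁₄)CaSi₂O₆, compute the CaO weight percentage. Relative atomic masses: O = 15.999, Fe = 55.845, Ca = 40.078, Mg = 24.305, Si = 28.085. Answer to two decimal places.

Formula mass = 220.963 g/mol.
1 Ca → 1.0000 mol CaO per formula unit; M(CaO) = 56.077, so CaO mass = 56.077 g.
56.077/220.963 × 100 = 25.38 wt%.

25.38 wt%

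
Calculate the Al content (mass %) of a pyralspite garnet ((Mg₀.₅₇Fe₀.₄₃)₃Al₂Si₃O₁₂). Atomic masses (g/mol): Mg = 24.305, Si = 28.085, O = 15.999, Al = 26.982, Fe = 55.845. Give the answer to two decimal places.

12.16 mass %

Molar mass of (Mg₀.₅₇Fe₀.₄₃)₃Al₂Si₃O₁₂: 1.71×24.305 + 1.29×55.845 + 2×26.982 + 3×28.085 + 12×15.999 = 443.809 g/mol.
Mass of Al per formula unit: 2 × 26.982 = 53.964 g.
Weight fraction Al = 53.964 / 443.809 = 0.1216.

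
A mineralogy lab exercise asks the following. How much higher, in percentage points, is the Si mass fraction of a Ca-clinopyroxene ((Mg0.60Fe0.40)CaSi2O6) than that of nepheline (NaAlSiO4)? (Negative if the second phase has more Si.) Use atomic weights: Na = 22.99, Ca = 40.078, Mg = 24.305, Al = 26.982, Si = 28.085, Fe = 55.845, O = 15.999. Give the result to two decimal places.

Si in (Mg0.60Fe0.40)CaSi2O6: molar mass 229.163 g/mol; 2×28.085 = 56.170 g → 24.51 wt%.
Si in NaAlSiO4: molar mass 142.053 g/mol; 1×28.085 = 28.085 g → 19.77 wt%.
Difference = 24.51 − 19.77 = 4.74 percentage points.

4.74 percentage points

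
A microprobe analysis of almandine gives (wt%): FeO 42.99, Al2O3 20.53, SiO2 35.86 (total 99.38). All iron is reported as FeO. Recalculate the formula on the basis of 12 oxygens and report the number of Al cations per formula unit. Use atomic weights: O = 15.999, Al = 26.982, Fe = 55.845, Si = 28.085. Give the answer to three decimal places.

FeO (M=71.844): mol = 0.59838; Fe = 0.59838, O = 0.59838.
Al2O3 (M=101.961): mol = 0.20135; Al = 0.40270, O = 0.60405.
SiO2 (M=60.083): mol = 0.59684; Si = 0.59684, O = 1.19368.
ΣO = 2.39611; factor = 12/ΣO = 5.00812.
Al apfu = 0.40270 × 5.00812 = 2.017.

2.017 Al apfu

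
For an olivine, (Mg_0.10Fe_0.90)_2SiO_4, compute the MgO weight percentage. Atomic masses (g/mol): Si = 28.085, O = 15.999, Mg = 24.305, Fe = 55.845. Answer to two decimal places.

4.08 wt%

Formula mass = 197.463 g/mol.
0.20 Mg → 0.2000 mol MgO per formula unit; M(MgO) = 40.304, so MgO mass = 8.061 g.
8.061/197.463 × 100 = 4.08 wt%.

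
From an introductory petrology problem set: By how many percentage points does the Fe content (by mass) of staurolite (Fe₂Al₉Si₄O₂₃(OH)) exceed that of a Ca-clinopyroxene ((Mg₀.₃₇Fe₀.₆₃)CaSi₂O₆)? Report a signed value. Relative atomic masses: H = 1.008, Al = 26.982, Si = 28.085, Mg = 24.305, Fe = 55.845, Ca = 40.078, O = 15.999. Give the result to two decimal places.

-1.77 percentage points

Fe in Fe₂Al₉Si₄O₂₃(OH): molar mass 851.852 g/mol; 2×55.845 = 111.690 g → 13.11 wt%.
Fe in (Mg₀.₃₇Fe₀.₆₃)CaSi₂O₆: molar mass 236.417 g/mol; 0.63×55.845 = 35.182 g → 14.88 wt%.
Difference = 13.11 − 14.88 = -1.77 percentage points.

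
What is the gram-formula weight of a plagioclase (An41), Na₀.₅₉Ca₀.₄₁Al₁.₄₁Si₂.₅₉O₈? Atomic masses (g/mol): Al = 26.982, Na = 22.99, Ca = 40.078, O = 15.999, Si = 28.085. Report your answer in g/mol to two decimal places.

268.77 g/mol

M = 0.59×22.99 + 0.41×40.078 + 1.41×26.982 + 2.59×28.085 + 8×15.999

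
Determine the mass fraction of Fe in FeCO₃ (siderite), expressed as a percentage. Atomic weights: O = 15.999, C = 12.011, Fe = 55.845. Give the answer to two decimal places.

Molar mass of FeCO₃: 1*55.845 + 1*12.011 + 3*15.999 = 115.853 g/mol.
Mass of Fe per formula unit: 1 × 55.845 = 55.845 g.
Weight fraction Fe = 55.845 / 115.853 = 0.4820.

48.20 mass %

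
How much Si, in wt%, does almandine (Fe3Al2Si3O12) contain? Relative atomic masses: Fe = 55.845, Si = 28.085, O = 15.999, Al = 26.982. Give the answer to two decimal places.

Formula mass = 3*55.845 + 2*26.982 + 3*28.085 + 12*15.999 = 497.742 g/mol, of which 84.255 g is Si.
So Si makes up 84.255/497.742 = 0.1693 of the mass, i.e. 16.93%.

16.93 wt%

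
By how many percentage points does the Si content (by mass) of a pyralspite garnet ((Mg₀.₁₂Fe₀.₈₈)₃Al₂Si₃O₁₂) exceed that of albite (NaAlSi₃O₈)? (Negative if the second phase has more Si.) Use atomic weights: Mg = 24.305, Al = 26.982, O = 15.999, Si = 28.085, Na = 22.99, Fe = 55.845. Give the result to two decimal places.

First mineral: 84.255 g Si in 486.388 g formula = 17.32 wt% Si.
Second mineral: 84.255 g Si in 262.219 g formula = 32.13 wt% Si.
17.32% − 32.13% gives a difference of -14.81 percentage points.

-14.81 percentage points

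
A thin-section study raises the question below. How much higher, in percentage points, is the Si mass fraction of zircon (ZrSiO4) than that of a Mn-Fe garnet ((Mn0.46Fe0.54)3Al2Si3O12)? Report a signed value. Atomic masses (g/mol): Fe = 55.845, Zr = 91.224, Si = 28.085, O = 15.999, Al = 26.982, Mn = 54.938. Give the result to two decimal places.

M(ZrSiO4) = 183.305 g/mol, so wt% Si = 28.085/183.305 × 100 = 15.32%.
M((Mn0.46Fe0.54)3Al2Si3O12) = 496.490 g/mol, so wt% Si = 84.255/496.490 × 100 = 16.97%.
15.32 − 16.97 = -1.65 pp.

-1.65 percentage points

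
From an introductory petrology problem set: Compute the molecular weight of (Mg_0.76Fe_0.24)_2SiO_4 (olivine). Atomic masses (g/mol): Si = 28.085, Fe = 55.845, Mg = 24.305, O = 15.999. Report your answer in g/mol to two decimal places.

155.83 g/mol

Mg: 1.52 × 24.305 = 36.9436
Fe: 0.48 × 55.845 = 26.8056
Si: 1 × 28.085 = 28.0850
O: 4 × 15.999 = 63.9960
Summing the contributions gives the formula mass.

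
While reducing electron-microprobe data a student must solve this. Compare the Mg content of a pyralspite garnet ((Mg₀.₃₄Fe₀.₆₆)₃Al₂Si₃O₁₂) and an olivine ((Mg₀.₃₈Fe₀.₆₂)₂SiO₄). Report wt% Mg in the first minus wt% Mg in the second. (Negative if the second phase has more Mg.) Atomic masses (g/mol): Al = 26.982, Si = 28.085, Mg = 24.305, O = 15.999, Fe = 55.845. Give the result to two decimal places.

M((Mg₀.₃₄Fe₀.₆₆)₃Al₂Si₃O₁₂) = 465.571 g/mol, so wt% Mg = 24.791/465.571 × 100 = 5.32%.
M((Mg₀.₃₈Fe₀.₆₂)₂SiO₄) = 179.801 g/mol, so wt% Mg = 18.472/179.801 × 100 = 10.27%.
5.32 − 10.27 = -4.95 pp.

-4.95 percentage points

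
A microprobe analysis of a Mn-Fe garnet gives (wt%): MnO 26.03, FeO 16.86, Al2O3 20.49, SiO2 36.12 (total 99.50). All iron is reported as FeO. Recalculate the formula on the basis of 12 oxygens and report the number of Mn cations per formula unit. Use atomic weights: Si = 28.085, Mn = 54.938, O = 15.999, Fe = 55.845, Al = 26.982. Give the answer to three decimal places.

1.830 Mn apfu

26.03 wt% MnO ÷ 70.937 g/mol = 0.36695 mol, giving 0.36695 Mn and 0.36695 O.
16.86 wt% FeO ÷ 71.844 g/mol = 0.23468 mol, giving 0.23468 Fe and 0.23468 O.
20.49 wt% Al2O3 ÷ 101.961 g/mol = 0.20096 mol, giving 0.40192 Al and 0.60288 O.
36.12 wt% SiO2 ÷ 60.083 g/mol = 0.60117 mol, giving 0.60117 Si and 1.20234 O.
Oxygen sums to 2.40685; scaling by 12/2.40685 = 4.98577 puts the formula on 12 O.
Mn: 0.36695 × 4.98577 = 1.830 atoms per formula unit.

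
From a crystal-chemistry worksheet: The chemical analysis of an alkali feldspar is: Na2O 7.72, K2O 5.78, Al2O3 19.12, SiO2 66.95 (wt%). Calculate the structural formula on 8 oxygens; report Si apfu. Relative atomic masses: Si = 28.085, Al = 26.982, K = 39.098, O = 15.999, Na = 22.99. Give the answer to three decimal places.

Na2O (M=61.979): mol = 0.12456; Na = 0.24912, O = 0.12456.
K2O (M=94.195): mol = 0.06136; K = 0.12272, O = 0.06136.
Al2O3 (M=101.961): mol = 0.18752; Al = 0.37504, O = 0.56256.
SiO2 (M=60.083): mol = 1.11429; Si = 1.11429, O = 2.22858.
ΣO = 2.97706; factor = 8/ΣO = 2.68721.
Si apfu = 1.11429 × 2.68721 = 2.994.

2.994 Si apfu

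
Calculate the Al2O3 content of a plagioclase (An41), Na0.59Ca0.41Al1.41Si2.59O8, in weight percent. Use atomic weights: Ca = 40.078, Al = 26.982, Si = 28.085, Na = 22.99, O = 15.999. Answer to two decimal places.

26.74 wt%

Molar mass of Na0.59Ca0.41Al1.41Si2.59O8 = 0.59×22.99 + 0.41×40.078 + 1.41×26.982 + 2.59×28.085 + 8×15.999 = 268.773 g/mol.
Each formula unit contains 1.41 Al, equivalent to 1.41/2 = 0.7050 mol Al2O3.
M(Al2O3) = 2×26.982 + 3×15.999 = 101.961 g/mol.
Mass of Al2O3 per formula unit = 0.7050 × 101.961 = 71.883 g.
Al2O3 wt% = 71.883 / 268.773 × 100 = 26.74%.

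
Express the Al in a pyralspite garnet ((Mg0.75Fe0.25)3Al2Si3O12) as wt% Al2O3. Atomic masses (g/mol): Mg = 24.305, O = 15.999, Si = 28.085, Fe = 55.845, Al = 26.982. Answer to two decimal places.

Formula mass = 426.777 g/mol.
2 Al → 1.0000 mol Al2O3 per formula unit; M(Al2O3) = 101.961, so Al2O3 mass = 101.961 g.
101.961/426.777 × 100 = 23.89 wt%.

23.89 wt%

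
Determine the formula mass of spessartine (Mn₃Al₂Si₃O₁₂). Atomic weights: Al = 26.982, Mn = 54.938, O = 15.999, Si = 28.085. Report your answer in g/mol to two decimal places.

495.02 g/mol

The formula mass is the sum 3·54.938 + 2·26.982 + 3·28.085 + 12·15.999.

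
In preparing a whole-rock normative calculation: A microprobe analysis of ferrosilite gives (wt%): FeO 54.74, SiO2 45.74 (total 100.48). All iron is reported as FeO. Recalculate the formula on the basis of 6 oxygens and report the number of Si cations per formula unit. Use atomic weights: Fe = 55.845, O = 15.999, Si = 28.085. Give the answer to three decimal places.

1.999 Si apfu

FeO (M=71.844): mol = 0.76193; Fe = 0.76193, O = 0.76193.
SiO2 (M=60.083): mol = 0.76128; Si = 0.76128, O = 1.52256.
ΣO = 2.28449; factor = 6/ΣO = 2.62641.
Si apfu = 0.76128 × 2.62641 = 1.999.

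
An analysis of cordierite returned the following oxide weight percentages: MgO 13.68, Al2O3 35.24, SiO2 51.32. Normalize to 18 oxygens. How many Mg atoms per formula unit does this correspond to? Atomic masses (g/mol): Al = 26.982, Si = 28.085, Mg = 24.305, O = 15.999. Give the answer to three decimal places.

1.981 Mg apfu

MgO: 13.68/40.304 = 0.33942 mol → 0.33942 mol Mg, 0.33942 mol O.
Al2O3: 35.24/101.961 = 0.34562 mol → 0.69124 mol Al, 1.03686 mol O.
SiO2: 51.32/60.083 = 0.85415 mol → 0.85415 mol Si, 1.70830 mol O.
Total oxygen = 3.08458 mol. Normalization factor = 18/3.08458 = 5.83548.
Mg per 18 O = 0.33942 × 5.83548 = 1.981.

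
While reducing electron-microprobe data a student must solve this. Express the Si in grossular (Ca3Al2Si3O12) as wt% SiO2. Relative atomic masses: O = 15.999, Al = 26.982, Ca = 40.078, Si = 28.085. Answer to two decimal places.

M(Ca3Al2Si3O12) = 450.441 g/mol; M(SiO2) = 60.083 g/mol.
Moles SiO2 per formula unit = 3 Si ÷ 1 = 3.0000.
SiO2 fraction = (3.0000 × 60.083) / 450.441 = 180.249/450.441 = 0.4002.

40.02 wt%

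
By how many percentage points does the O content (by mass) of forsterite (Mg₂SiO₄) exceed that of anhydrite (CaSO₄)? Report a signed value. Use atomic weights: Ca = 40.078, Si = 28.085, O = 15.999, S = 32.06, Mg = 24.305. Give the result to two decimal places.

First mineral: 63.996 g O in 140.691 g formula = 45.49 wt% O.
Second mineral: 63.996 g O in 136.134 g formula = 47.01 wt% O.
45.49% − 47.01% gives a difference of -1.52 percentage points.

-1.52 percentage points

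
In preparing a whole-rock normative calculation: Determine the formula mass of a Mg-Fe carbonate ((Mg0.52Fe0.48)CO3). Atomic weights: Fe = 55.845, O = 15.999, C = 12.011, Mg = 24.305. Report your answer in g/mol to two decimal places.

M = 0.52*24.305 + 0.48*55.845 + 1*12.011 + 3*15.999

99.45 g/mol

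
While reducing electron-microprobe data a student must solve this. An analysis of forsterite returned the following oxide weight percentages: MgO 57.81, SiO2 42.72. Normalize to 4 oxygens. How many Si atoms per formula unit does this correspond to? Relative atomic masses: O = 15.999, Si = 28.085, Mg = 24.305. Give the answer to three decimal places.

MgO (M=40.304): mol = 1.43435; Mg = 1.43435, O = 1.43435.
SiO2 (M=60.083): mol = 0.71102; Si = 0.71102, O = 1.42204.
ΣO = 2.85639; factor = 4/ΣO = 1.40037.
Si apfu = 0.71102 × 1.40037 = 0.996.

0.996 Si apfu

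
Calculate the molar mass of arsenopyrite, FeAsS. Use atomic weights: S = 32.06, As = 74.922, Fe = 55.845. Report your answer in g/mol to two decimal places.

M = 1*55.845 + 1*74.922 + 1*32.06

162.83 g/mol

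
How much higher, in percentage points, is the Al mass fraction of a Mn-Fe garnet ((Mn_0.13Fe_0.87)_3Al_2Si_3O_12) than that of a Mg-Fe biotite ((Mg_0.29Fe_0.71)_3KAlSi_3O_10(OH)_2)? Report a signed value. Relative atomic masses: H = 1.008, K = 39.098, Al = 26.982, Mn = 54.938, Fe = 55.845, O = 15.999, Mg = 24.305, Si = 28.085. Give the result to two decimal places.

5.28 percentage points

M((Mn_0.13Fe_0.87)_3Al_2Si_3O_12) = 497.388 g/mol, so wt% Al = 53.964/497.388 × 100 = 10.85%.
M((Mg_0.29Fe_0.71)_3KAlSi_3O_10(OH)_2) = 484.434 g/mol, so wt% Al = 26.982/484.434 × 100 = 5.57%.
10.85 − 5.57 = 5.28 pp.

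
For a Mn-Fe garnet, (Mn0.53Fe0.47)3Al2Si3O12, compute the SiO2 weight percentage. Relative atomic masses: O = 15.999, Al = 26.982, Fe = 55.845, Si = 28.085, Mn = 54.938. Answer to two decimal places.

Formula mass = 496.300 g/mol.
3 Si → 3.0000 mol SiO2 per formula unit; M(SiO2) = 60.083, so SiO2 mass = 180.249 g.
180.249/496.300 × 100 = 36.32 wt%.

36.32 wt%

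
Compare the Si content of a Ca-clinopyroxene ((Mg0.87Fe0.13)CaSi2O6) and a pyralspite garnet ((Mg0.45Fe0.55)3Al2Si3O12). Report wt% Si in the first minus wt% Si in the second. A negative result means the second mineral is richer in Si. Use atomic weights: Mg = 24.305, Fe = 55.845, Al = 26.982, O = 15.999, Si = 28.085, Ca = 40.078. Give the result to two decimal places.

First mineral: 56.170 g Si in 220.647 g formula = 25.46 wt% Si.
Second mineral: 84.255 g Si in 455.163 g formula = 18.51 wt% Si.
25.46% − 18.51% gives a difference of 6.95 percentage points.

6.95 percentage points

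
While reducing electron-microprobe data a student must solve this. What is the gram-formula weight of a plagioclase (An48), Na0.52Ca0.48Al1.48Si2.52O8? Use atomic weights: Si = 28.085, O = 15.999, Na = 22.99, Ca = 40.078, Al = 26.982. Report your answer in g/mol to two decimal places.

269.89 g/mol

The formula mass is the sum 0.52·22.99 + 0.48·40.078 + 1.48·26.982 + 2.52·28.085 + 8·15.999.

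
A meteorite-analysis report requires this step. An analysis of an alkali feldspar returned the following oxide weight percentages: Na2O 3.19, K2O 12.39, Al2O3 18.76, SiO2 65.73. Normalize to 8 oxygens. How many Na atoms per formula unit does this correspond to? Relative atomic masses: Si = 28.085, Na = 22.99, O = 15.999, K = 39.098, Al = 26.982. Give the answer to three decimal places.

3.19 wt% Na2O ÷ 61.979 g/mol = 0.05147 mol, giving 0.10294 Na and 0.05147 O.
12.39 wt% K2O ÷ 94.195 g/mol = 0.13154 mol, giving 0.26308 K and 0.13154 O.
18.76 wt% Al2O3 ÷ 101.961 g/mol = 0.18399 mol, giving 0.36798 Al and 0.55197 O.
65.73 wt% SiO2 ÷ 60.083 g/mol = 1.09399 mol, giving 1.09399 Si and 2.18798 O.
Oxygen sums to 2.92296; scaling by 8/2.92296 = 2.73695 puts the formula on 8 O.
Na: 0.10294 × 2.73695 = 0.282 atoms per formula unit.

0.282 Na apfu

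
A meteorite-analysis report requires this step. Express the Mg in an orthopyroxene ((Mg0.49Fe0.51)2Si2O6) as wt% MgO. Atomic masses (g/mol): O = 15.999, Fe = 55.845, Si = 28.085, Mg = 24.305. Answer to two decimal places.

Molar mass of (Mg0.49Fe0.51)2Si2O6 = 0.98·24.305 + 1.02·55.845 + 2·28.085 + 6·15.999 = 232.945 g/mol.
Each formula unit contains 0.98 Mg, equivalent to 0.98/1 = 0.9800 mol MgO.
M(MgO) = 1×24.305 + 1×15.999 = 40.304 g/mol.
Mass of MgO per formula unit = 0.9800 × 40.304 = 39.498 g.
MgO wt% = 39.498 / 232.945 × 100 = 16.96%.

16.96 wt%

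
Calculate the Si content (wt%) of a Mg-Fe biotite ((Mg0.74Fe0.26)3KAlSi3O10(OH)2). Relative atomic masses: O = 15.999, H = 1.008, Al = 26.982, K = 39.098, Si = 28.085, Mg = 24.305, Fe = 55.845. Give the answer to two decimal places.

19.07 wt%

M((Mg0.74Fe0.26)3KAlSi3O10(OH)2) = 441.855 g/mol.
Si contributes 3 × 28.085 = 84.255 g per mole.
84.255/441.855 = 0.1907 → 19.07%.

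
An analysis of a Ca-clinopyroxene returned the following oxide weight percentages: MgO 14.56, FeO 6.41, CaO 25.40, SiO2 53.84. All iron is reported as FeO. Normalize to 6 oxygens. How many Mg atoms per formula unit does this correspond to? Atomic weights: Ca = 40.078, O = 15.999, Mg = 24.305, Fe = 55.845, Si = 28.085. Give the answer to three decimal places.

0.804 Mg apfu

14.56 wt% MgO ÷ 40.304 g/mol = 0.36125 mol, giving 0.36125 Mg and 0.36125 O.
6.41 wt% FeO ÷ 71.844 g/mol = 0.08922 mol, giving 0.08922 Fe and 0.08922 O.
25.40 wt% CaO ÷ 56.077 g/mol = 0.45295 mol, giving 0.45295 Ca and 0.45295 O.
53.84 wt% SiO2 ÷ 60.083 g/mol = 0.89609 mol, giving 0.89609 Si and 1.79218 O.
Oxygen sums to 2.69560; scaling by 6/2.69560 = 2.22585 puts the formula on 6 O.
Mg: 0.36125 × 2.22585 = 0.804 atoms per formula unit.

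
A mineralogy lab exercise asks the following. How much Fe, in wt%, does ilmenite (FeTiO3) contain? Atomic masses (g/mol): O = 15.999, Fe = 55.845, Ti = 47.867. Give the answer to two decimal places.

36.81 wt%

Molar mass of FeTiO3: 1×55.845 + 1×47.867 + 3×15.999 = 151.709 g/mol.
Mass of Fe per formula unit: 1 × 55.845 = 55.845 g.
Weight fraction Fe = 55.845 / 151.709 = 0.3681.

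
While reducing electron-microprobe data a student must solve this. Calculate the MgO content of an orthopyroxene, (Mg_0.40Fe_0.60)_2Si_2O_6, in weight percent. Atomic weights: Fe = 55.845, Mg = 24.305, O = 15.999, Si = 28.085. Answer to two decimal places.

13.51 wt%

M((Mg_0.40Fe_0.60)_2Si_2O_6) = 238.622 g/mol; M(MgO) = 40.304 g/mol.
Moles MgO per formula unit = 0.80 Mg ÷ 1 = 0.8000.
MgO fraction = (0.8000 × 40.304) / 238.622 = 32.243/238.622 = 0.1351.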